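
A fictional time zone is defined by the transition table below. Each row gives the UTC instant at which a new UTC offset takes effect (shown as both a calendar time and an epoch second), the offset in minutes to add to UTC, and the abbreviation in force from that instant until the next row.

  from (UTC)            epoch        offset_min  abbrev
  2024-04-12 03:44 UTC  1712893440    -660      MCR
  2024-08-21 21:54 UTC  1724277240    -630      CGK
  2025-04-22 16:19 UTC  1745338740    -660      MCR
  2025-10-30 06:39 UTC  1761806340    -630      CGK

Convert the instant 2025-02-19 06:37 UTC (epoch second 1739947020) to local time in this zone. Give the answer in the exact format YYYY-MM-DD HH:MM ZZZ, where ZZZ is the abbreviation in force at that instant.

Query: 2025-02-19 06:37 UTC
Rule 2/4 (CGK, -10:30): 2024-08-21 21:54 UTC ≤ query < 2025-04-22 16:19 UTC
6·60 + 37 - 630 = -233 min
-233 = -1·1440 + 1207; 1207 = 20·60 + 7 → 20:07, 2025-02-19 - 1 day = 2025-02-18
→ 2025-02-18 20:07 CGK

2025-02-18 20:07 CGK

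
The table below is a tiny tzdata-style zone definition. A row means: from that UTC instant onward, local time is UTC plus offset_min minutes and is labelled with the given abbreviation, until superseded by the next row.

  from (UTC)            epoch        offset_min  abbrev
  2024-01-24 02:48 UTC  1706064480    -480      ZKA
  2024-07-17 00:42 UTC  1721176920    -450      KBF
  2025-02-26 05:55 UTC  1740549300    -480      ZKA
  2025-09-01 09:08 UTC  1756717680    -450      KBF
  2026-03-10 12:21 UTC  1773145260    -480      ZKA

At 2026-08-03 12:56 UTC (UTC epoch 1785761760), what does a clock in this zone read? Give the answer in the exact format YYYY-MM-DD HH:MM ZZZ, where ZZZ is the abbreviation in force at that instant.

2026-08-03 04:56 ZKA

Query: 2026-08-03 12:56 UTC
Rule 5/5 (ZKA, -08:00): 2026-03-10 12:21 UTC ≤ query < +∞
12·60 + 56 - 480 = 296 min
296 = 0·1440 + 296; 296 = 4·60 + 56 → 04:56, same day
→ 2026-08-03 04:56 ZKA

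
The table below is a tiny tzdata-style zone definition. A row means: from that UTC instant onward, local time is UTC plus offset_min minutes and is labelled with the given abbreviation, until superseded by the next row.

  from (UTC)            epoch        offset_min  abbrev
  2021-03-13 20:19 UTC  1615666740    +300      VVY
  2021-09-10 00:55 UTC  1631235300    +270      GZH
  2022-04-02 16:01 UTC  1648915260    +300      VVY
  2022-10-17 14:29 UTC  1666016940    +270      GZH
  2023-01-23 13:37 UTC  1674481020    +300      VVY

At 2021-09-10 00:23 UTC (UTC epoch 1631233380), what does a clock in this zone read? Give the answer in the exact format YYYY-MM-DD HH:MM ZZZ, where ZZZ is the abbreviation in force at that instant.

2021-09-10 05:23 VVY

Query: 2021-09-10 00:23 UTC
Rule 1/5 (VVY, +05:00): 2021-03-13 20:19 UTC ≤ query < 2021-09-10 00:55 UTC
0·60 + 23 + 300 = 323 min
323 = 0·1440 + 323; 323 = 5·60 + 23 → 05:23, same day
→ 2021-09-10 05:23 VVY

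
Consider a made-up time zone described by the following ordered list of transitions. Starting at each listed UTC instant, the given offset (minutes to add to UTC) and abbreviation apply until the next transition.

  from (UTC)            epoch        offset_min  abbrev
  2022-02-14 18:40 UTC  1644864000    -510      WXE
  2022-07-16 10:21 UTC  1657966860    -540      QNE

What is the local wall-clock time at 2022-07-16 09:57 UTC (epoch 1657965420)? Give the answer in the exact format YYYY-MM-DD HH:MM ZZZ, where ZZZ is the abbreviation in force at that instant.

2022-07-16 01:27 WXE

Query: 2022-07-16 09:57 UTC
Rule 1/2 (WXE, -08:30): 2022-02-14 18:40 UTC ≤ query < 2022-07-16 10:21 UTC
9·60 + 57 - 510 = 87 min
87 = 0·1440 + 87; 87 = 1·60 + 27 → 01:27, same day
→ 2022-07-16 01:27 WXE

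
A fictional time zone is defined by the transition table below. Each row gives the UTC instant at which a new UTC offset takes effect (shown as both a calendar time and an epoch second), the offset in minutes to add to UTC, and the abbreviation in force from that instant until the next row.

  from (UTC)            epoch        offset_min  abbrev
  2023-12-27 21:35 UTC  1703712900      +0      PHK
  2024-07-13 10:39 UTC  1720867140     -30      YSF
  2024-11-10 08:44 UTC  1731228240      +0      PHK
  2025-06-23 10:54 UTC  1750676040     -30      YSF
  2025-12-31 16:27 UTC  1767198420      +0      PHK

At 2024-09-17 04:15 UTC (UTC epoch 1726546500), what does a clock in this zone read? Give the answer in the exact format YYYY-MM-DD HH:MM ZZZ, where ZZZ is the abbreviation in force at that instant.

Query: 2024-09-17 04:15 UTC
Rule 2/5 (YSF, -00:30): 2024-07-13 10:39 UTC ≤ query < 2024-11-10 08:44 UTC
4·60 + 15 - 30 = 225 min
225 = 0·1440 + 225; 225 = 3·60 + 45 → 03:45, same day
→ 2024-09-17 03:45 YSF

2024-09-17 03:45 YSF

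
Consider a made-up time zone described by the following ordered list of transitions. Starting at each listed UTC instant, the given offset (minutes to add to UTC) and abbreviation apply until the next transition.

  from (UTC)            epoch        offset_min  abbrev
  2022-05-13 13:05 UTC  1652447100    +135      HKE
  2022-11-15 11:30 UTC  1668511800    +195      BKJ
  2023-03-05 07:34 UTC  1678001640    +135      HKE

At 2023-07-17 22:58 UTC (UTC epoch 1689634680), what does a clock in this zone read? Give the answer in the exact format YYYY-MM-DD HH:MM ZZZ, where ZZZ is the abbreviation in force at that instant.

Query: 2023-07-17 22:58 UTC
Rule 3/3 (HKE, +02:15): 2023-03-05 07:34 UTC ≤ query < +∞
22·60 + 58 + 135 = 1513 min
1513 = 1·1440 + 73; 73 = 1·60 + 13 → 01:13, 2023-07-17 + 1 day = 2023-07-18
→ 2023-07-18 01:13 HKE

2023-07-18 01:13 HKE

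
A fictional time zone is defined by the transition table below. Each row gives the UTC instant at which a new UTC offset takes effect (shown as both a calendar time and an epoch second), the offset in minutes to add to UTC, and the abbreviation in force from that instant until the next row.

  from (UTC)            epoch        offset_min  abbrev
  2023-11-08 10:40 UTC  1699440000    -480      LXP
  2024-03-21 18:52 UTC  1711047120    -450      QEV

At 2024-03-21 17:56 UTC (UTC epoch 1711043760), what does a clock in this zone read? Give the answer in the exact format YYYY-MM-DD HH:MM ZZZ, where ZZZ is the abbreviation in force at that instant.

2024-03-21 09:56 LXP

Query: 2024-03-21 17:56 UTC
Rule 1/2 (LXP, -08:00): 2023-11-08 10:40 UTC ≤ query < 2024-03-21 18:52 UTC
17·60 + 56 - 480 = 596 min
596 = 0·1440 + 596; 596 = 9·60 + 56 → 09:56, same day
→ 2024-03-21 09:56 LXP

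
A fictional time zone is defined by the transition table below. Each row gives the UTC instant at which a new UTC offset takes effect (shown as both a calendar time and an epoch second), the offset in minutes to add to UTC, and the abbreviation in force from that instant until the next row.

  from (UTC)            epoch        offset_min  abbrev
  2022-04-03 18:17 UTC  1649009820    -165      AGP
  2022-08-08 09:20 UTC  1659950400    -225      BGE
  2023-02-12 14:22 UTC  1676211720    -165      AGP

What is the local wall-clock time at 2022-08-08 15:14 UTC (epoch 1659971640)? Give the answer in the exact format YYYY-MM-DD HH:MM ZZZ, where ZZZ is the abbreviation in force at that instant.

Query: 2022-08-08 15:14 UTC
Rule 2/3 (BGE, -03:45): 2022-08-08 09:20 UTC ≤ query < 2023-02-12 14:22 UTC
15·60 + 14 - 225 = 689 min
689 = 0·1440 + 689; 689 = 11·60 + 29 → 11:29, same day
→ 2022-08-08 11:29 BGE

2022-08-08 11:29 BGE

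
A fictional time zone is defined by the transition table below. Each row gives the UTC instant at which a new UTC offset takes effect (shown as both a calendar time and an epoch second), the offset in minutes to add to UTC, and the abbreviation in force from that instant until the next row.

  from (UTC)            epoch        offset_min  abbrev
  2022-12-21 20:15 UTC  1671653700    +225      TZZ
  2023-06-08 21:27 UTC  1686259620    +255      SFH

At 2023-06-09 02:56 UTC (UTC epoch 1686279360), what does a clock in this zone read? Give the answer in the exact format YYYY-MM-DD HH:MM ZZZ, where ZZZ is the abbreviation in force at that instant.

2023-06-09 07:11 SFH

Query: 2023-06-09 02:56 UTC
Rule 2/2 (SFH, +04:15): 2023-06-08 21:27 UTC ≤ query < +∞
2·60 + 56 + 255 = 431 min
431 = 0·1440 + 431; 431 = 7·60 + 11 → 07:11, same day
→ 2023-06-09 07:11 SFH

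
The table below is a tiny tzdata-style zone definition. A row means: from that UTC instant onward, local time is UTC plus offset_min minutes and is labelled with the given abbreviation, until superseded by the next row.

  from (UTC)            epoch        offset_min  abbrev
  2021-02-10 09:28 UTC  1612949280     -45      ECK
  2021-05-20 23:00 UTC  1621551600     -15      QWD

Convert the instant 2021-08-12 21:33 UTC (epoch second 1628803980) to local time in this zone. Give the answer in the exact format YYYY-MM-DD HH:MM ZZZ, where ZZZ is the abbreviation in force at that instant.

2021-08-12 21:18 QWD

Query: 2021-08-12 21:33 UTC
Rule 2/2 (QWD, -00:15): 2021-05-20 23:00 UTC ≤ query < +∞
21·60 + 33 - 15 = 1278 min
1278 = 0·1440 + 1278; 1278 = 21·60 + 18 → 21:18, same day
→ 2021-08-12 21:18 QWD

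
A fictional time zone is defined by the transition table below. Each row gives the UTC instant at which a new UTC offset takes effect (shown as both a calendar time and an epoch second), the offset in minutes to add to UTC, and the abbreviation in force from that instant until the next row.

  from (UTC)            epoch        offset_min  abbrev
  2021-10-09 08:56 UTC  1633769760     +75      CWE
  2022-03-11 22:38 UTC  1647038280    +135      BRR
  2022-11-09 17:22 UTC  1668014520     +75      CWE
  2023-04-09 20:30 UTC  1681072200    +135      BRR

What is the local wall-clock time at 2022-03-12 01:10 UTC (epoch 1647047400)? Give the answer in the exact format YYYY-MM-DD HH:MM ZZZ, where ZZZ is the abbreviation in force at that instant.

Query: 2022-03-12 01:10 UTC
Rule 2/4 (BRR, +02:15): 2022-03-11 22:38 UTC ≤ query < 2022-11-09 17:22 UTC
1·60 + 10 + 135 = 205 min
205 = 0·1440 + 205; 205 = 3·60 + 25 → 03:25, same day
→ 2022-03-12 03:25 BRR

2022-03-12 03:25 BRR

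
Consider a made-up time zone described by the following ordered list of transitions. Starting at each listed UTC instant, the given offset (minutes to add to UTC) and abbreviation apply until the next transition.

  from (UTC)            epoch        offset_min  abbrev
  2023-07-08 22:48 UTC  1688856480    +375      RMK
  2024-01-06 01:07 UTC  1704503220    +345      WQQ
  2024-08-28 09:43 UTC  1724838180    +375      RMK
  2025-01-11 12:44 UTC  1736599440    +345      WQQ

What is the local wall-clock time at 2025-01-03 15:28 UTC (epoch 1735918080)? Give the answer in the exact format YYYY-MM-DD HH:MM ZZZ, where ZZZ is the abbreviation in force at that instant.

2025-01-03 21:43 RMK

Query: 2025-01-03 15:28 UTC
Rule 3/4 (RMK, +06:15): 2024-08-28 09:43 UTC ≤ query < 2025-01-11 12:44 UTC
15·60 + 28 + 375 = 1303 min
1303 = 0·1440 + 1303; 1303 = 21·60 + 43 → 21:43, same day
→ 2025-01-03 21:43 RMK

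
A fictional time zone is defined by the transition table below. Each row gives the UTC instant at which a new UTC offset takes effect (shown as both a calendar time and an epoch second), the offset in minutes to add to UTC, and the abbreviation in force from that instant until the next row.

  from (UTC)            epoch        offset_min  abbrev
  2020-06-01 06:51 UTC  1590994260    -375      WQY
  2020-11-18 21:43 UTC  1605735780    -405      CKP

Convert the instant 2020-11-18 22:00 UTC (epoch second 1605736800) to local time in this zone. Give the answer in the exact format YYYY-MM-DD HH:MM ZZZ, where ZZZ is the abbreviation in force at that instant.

Query: 2020-11-18 22:00 UTC
Rule 2/2 (CKP, -06:45): 2020-11-18 21:43 UTC ≤ query < +∞
22·60 + 0 - 405 = 915 min
915 = 0·1440 + 915; 915 = 15·60 + 15 → 15:15, same day
→ 2020-11-18 15:15 CKP

2020-11-18 15:15 CKP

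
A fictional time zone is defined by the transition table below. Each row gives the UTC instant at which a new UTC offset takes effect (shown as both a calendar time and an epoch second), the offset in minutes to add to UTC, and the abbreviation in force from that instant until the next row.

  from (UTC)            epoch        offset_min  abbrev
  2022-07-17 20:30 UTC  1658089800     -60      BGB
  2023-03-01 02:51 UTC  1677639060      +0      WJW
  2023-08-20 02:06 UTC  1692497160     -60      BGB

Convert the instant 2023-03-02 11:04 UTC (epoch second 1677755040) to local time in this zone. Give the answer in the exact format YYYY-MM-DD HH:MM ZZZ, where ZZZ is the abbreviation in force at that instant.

2023-03-02 11:04 WJW

Query: 2023-03-02 11:04 UTC
Rule 2/3 (WJW, +00:00): 2023-03-01 02:51 UTC ≤ query < 2023-08-20 02:06 UTC
11·60 + 4 + 0 = 664 min
664 = 0·1440 + 664; 664 = 11·60 + 4 → 11:04, same day
→ 2023-03-02 11:04 WJW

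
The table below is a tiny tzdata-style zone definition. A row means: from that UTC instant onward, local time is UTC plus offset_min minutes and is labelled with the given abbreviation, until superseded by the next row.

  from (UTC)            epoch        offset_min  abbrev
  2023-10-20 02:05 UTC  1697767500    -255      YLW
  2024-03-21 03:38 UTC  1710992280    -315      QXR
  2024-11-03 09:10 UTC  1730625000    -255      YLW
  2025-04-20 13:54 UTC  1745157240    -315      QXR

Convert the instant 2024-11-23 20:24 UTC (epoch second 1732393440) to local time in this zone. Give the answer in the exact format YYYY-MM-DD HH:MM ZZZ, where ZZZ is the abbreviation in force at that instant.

2024-11-23 16:09 YLW

Query: 2024-11-23 20:24 UTC
Rule 3/4 (YLW, -04:15): 2024-11-03 09:10 UTC ≤ query < 2025-04-20 13:54 UTC
20·60 + 24 - 255 = 969 min
969 = 0·1440 + 969; 969 = 16·60 + 9 → 16:09, same day
→ 2024-11-23 16:09 YLW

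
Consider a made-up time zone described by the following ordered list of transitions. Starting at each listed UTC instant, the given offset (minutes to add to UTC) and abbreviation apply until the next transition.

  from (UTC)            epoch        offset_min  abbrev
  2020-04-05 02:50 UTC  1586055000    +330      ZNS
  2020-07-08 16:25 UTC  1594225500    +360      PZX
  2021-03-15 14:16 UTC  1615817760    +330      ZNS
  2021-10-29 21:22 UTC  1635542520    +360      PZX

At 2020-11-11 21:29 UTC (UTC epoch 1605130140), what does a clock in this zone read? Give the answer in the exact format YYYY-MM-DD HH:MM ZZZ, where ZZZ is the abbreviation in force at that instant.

Query: 2020-11-11 21:29 UTC
Rule 2/4 (PZX, +06:00): 2020-07-08 16:25 UTC ≤ query < 2021-03-15 14:16 UTC
21·60 + 29 + 360 = 1649 min
1649 = 1·1440 + 209; 209 = 3·60 + 29 → 03:29, 2020-11-11 + 1 day = 2020-11-12
→ 2020-11-12 03:29 PZX

2020-11-12 03:29 PZX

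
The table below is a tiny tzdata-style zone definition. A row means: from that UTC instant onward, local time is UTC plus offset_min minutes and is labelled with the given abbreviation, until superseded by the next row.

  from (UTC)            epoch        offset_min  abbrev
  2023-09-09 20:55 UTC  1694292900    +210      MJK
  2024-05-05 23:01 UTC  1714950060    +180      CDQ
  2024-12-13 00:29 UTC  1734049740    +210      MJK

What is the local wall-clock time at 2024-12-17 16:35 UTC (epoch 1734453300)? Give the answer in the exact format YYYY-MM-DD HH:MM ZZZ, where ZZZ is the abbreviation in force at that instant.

Query: 2024-12-17 16:35 UTC
Rule 3/3 (MJK, +03:30): 2024-12-13 00:29 UTC ≤ query < +∞
16·60 + 35 + 210 = 1205 min
1205 = 0·1440 + 1205; 1205 = 20·60 + 5 → 20:05, same day
→ 2024-12-17 20:05 MJK

2024-12-17 20:05 MJK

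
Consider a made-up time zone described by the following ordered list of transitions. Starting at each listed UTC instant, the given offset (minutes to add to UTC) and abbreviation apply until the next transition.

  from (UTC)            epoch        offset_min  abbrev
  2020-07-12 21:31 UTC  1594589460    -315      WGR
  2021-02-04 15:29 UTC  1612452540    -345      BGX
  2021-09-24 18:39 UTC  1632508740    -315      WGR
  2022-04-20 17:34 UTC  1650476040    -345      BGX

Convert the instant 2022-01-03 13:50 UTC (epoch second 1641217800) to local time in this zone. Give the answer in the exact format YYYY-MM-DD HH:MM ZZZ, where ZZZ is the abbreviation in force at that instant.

2022-01-03 08:35 WGR

Query: 2022-01-03 13:50 UTC
Rule 3/4 (WGR, -05:15): 2021-09-24 18:39 UTC ≤ query < 2022-04-20 17:34 UTC
13·60 + 50 - 315 = 515 min
515 = 0·1440 + 515; 515 = 8·60 + 35 → 08:35, same day
→ 2022-01-03 08:35 WGR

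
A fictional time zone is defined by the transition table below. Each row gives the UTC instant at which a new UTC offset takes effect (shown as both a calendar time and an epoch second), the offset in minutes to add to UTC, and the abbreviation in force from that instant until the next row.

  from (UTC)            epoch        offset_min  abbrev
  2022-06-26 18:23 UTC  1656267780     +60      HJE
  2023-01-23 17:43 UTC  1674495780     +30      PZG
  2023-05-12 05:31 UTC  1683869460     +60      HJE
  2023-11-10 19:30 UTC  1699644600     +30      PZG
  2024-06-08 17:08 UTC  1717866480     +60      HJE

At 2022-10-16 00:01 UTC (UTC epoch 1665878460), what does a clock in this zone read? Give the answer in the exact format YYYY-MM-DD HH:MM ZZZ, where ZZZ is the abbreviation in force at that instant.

Query: 2022-10-16 00:01 UTC
Rule 1/5 (HJE, +01:00): 2022-06-26 18:23 UTC ≤ query < 2023-01-23 17:43 UTC
0·60 + 1 + 60 = 61 min
61 = 0·1440 + 61; 61 = 1·60 + 1 → 01:01, same day
→ 2022-10-16 01:01 HJE

2022-10-16 01:01 HJE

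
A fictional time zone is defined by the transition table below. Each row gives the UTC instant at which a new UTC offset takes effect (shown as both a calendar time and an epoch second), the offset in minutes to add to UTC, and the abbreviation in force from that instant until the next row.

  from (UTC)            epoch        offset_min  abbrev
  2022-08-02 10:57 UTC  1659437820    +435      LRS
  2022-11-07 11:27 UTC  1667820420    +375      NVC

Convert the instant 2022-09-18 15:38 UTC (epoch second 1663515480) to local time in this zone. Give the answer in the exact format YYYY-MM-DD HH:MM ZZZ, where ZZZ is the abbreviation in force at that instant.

Query: 2022-09-18 15:38 UTC
Rule 1/2 (LRS, +07:15): 2022-08-02 10:57 UTC ≤ query < 2022-11-07 11:27 UTC
15·60 + 38 + 435 = 1373 min
1373 = 0·1440 + 1373; 1373 = 22·60 + 53 → 22:53, same day
→ 2022-09-18 22:53 LRS

2022-09-18 22:53 LRS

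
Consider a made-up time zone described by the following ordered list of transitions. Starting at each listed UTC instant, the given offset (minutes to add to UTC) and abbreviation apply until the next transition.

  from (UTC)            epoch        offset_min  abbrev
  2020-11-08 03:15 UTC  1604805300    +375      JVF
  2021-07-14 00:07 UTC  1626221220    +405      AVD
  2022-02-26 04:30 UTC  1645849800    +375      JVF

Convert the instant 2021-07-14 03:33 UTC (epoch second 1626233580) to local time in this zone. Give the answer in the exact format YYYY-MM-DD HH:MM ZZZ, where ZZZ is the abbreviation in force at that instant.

2021-07-14 10:18 AVD

Query: 2021-07-14 03:33 UTC
Rule 2/3 (AVD, +06:45): 2021-07-14 00:07 UTC ≤ query < 2022-02-26 04:30 UTC
3·60 + 33 + 405 = 618 min
618 = 0·1440 + 618; 618 = 10·60 + 18 → 10:18, same day
→ 2021-07-14 10:18 AVD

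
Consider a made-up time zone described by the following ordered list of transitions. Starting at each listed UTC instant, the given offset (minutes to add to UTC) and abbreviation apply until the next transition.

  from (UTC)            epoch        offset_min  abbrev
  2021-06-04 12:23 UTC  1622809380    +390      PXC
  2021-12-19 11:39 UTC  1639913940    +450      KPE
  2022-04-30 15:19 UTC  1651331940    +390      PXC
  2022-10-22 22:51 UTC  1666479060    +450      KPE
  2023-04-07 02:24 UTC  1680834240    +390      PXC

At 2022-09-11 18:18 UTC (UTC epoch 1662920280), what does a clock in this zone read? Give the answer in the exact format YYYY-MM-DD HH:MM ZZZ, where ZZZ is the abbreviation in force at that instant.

Query: 2022-09-11 18:18 UTC
Rule 3/5 (PXC, +06:30): 2022-04-30 15:19 UTC ≤ query < 2022-10-22 22:51 UTC
18·60 + 18 + 390 = 1488 min
1488 = 1·1440 + 48; 48 = 0·60 + 48 → 00:48, 2022-09-11 + 1 day = 2022-09-12
→ 2022-09-12 00:48 PXC

2022-09-12 00:48 PXC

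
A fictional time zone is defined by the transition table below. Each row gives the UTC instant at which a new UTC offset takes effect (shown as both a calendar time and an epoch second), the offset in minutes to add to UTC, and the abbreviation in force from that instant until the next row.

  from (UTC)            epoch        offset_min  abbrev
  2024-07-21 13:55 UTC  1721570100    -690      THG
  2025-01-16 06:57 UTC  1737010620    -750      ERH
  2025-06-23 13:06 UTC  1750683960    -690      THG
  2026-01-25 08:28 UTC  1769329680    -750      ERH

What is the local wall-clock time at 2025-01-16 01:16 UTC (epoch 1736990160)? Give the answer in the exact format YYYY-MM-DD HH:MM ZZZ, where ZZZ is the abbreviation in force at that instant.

Query: 2025-01-16 01:16 UTC
Rule 1/4 (THG, -11:30): 2024-07-21 13:55 UTC ≤ query < 2025-01-16 06:57 UTC
1·60 + 16 - 690 = -614 min
-614 = -1·1440 + 826; 826 = 13·60 + 46 → 13:46, 2025-01-16 - 1 day = 2025-01-15
→ 2025-01-15 13:46 THG

2025-01-15 13:46 THG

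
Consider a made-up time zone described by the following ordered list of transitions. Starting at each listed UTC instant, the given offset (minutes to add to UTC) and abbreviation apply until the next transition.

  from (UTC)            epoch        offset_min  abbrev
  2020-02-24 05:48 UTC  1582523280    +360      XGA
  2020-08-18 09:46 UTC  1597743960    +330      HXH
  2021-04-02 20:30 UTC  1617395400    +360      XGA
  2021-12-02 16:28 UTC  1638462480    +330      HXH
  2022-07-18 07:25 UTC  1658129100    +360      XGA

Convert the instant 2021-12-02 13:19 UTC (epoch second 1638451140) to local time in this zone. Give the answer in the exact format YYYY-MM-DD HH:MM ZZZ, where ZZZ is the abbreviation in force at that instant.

2021-12-02 19:19 XGA

Query: 2021-12-02 13:19 UTC
Rule 3/5 (XGA, +06:00): 2021-04-02 20:30 UTC ≤ query < 2021-12-02 16:28 UTC
13·60 + 19 + 360 = 1159 min
1159 = 0·1440 + 1159; 1159 = 19·60 + 19 → 19:19, same day
→ 2021-12-02 19:19 XGA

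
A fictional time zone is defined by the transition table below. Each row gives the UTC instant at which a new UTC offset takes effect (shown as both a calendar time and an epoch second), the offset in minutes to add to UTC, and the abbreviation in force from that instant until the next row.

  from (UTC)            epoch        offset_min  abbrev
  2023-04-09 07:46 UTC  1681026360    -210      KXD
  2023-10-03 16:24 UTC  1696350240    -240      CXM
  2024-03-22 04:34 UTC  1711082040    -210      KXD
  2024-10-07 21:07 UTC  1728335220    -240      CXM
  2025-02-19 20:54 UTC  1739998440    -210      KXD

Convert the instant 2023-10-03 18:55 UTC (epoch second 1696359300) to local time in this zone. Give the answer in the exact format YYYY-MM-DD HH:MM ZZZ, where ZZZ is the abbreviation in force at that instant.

2023-10-03 14:55 CXM

Query: 2023-10-03 18:55 UTC
Rule 2/5 (CXM, -04:00): 2023-10-03 16:24 UTC ≤ query < 2024-03-22 04:34 UTC
18·60 + 55 - 240 = 895 min
895 = 0·1440 + 895; 895 = 14·60 + 55 → 14:55, same day
→ 2023-10-03 14:55 CXM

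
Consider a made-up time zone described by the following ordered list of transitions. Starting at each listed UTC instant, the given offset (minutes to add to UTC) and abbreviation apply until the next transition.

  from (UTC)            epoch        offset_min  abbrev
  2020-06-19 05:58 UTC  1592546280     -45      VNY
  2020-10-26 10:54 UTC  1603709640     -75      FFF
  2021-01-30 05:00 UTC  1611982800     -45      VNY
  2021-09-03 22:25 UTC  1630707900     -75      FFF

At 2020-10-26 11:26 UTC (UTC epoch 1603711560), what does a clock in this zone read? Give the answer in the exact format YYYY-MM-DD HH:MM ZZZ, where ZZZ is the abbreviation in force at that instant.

Query: 2020-10-26 11:26 UTC
Rule 2/4 (FFF, -01:15): 2020-10-26 10:54 UTC ≤ query < 2021-01-30 05:00 UTC
11·60 + 26 - 75 = 611 min
611 = 0·1440 + 611; 611 = 10·60 + 11 → 10:11, same day
→ 2020-10-26 10:11 FFF

2020-10-26 10:11 FFF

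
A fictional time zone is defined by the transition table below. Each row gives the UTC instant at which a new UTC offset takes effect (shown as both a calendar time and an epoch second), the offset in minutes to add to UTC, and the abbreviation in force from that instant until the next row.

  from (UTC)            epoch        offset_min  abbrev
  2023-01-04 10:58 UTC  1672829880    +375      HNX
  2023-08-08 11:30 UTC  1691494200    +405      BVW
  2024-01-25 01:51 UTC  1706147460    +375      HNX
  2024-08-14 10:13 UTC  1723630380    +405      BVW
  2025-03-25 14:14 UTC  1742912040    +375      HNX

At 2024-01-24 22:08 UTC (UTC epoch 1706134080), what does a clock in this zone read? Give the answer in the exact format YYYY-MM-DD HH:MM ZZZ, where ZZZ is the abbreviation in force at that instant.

2024-01-25 04:53 BVW

Query: 2024-01-24 22:08 UTC
Rule 2/5 (BVW, +06:45): 2023-08-08 11:30 UTC ≤ query < 2024-01-25 01:51 UTC
22·60 + 8 + 405 = 1733 min
1733 = 1·1440 + 293; 293 = 4·60 + 53 → 04:53, 2024-01-24 + 1 day = 2024-01-25
→ 2024-01-25 04:53 BVW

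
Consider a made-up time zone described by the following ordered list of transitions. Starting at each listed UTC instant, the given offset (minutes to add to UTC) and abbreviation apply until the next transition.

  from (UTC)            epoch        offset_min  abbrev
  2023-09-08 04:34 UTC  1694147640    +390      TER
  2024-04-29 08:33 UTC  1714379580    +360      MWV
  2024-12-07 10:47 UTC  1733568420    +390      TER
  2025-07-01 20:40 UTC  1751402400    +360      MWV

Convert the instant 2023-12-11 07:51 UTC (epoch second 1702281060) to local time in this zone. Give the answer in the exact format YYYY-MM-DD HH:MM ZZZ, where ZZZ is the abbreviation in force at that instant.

2023-12-11 14:21 TER

Query: 2023-12-11 07:51 UTC
Rule 1/4 (TER, +06:30): 2023-09-08 04:34 UTC ≤ query < 2024-04-29 08:33 UTC
7·60 + 51 + 390 = 861 min
861 = 0·1440 + 861; 861 = 14·60 + 21 → 14:21, same day
→ 2023-12-11 14:21 TER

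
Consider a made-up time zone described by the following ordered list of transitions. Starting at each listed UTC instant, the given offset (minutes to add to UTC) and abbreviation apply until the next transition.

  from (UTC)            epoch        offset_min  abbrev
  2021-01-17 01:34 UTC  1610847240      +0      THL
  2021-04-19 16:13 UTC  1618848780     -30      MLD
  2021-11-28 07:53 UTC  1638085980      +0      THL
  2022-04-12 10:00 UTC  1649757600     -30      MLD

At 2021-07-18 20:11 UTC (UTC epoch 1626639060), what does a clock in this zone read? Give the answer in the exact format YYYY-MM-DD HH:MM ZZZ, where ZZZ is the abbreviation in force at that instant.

2021-07-18 19:41 MLD

Query: 2021-07-18 20:11 UTC
Rule 2/4 (MLD, -00:30): 2021-04-19 16:13 UTC ≤ query < 2021-11-28 07:53 UTC
20·60 + 11 - 30 = 1181 min
1181 = 0·1440 + 1181; 1181 = 19·60 + 41 → 19:41, same day
→ 2021-07-18 19:41 MLD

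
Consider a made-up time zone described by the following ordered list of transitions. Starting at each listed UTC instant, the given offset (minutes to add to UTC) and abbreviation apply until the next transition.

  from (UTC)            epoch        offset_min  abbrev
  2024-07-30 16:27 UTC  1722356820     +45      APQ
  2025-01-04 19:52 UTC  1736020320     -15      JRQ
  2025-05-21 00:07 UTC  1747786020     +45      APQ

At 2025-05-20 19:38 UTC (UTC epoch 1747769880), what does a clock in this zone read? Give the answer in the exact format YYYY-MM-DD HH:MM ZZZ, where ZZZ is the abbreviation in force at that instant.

2025-05-20 19:23 JRQ

Query: 2025-05-20 19:38 UTC
Rule 2/3 (JRQ, -00:15): 2025-01-04 19:52 UTC ≤ query < 2025-05-21 00:07 UTC
19·60 + 38 - 15 = 1163 min
1163 = 0·1440 + 1163; 1163 = 19·60 + 23 → 19:23, same day
→ 2025-05-20 19:23 JRQ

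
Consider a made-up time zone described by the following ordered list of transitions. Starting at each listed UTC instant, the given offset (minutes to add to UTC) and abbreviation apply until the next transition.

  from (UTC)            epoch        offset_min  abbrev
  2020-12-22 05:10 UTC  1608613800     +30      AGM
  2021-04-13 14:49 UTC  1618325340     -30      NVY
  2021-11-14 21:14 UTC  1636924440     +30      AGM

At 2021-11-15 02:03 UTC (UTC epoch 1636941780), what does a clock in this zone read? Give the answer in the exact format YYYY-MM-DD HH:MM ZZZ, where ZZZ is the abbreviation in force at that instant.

2021-11-15 02:33 AGM

Query: 2021-11-15 02:03 UTC
Rule 3/3 (AGM, +00:30): 2021-11-14 21:14 UTC ≤ query < +∞
2·60 + 3 + 30 = 153 min
153 = 0·1440 + 153; 153 = 2·60 + 33 → 02:33, same day
→ 2021-11-15 02:33 AGM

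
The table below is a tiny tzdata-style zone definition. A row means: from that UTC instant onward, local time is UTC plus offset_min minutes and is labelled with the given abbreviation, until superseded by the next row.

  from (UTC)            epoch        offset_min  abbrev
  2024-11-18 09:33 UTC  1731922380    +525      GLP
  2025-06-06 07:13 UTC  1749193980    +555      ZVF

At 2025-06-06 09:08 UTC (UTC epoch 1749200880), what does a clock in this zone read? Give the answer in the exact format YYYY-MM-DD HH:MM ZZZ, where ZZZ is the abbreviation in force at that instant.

2025-06-06 18:23 ZVF

Query: 2025-06-06 09:08 UTC
Rule 2/2 (ZVF, +09:15): 2025-06-06 07:13 UTC ≤ query < +∞
9·60 + 8 + 555 = 1103 min
1103 = 0·1440 + 1103; 1103 = 18·60 + 23 → 18:23, same day
→ 2025-06-06 18:23 ZVF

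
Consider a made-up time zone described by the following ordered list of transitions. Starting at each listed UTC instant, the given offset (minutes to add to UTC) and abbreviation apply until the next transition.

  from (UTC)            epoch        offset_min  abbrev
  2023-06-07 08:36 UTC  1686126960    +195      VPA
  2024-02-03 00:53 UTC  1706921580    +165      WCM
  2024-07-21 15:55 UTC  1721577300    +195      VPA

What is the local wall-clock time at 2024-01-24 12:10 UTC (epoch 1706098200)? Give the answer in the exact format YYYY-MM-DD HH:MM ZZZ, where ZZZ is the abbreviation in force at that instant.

Query: 2024-01-24 12:10 UTC
Rule 1/3 (VPA, +03:15): 2023-06-07 08:36 UTC ≤ query < 2024-02-03 00:53 UTC
12·60 + 10 + 195 = 925 min
925 = 0·1440 + 925; 925 = 15·60 + 25 → 15:25, same day
→ 2024-01-24 15:25 VPA

2024-01-24 15:25 VPA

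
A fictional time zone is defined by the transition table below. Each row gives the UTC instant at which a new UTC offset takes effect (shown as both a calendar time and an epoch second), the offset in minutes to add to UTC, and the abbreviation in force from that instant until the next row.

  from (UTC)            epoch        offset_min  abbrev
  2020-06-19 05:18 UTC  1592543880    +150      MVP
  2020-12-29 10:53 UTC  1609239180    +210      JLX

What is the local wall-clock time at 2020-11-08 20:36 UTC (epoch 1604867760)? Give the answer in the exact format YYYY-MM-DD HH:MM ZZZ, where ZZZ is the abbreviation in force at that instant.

Query: 2020-11-08 20:36 UTC
Rule 1/2 (MVP, +02:30): 2020-06-19 05:18 UTC ≤ query < 2020-12-29 10:53 UTC
20·60 + 36 + 150 = 1386 min
1386 = 0·1440 + 1386; 1386 = 23·60 + 6 → 23:06, same day
→ 2020-11-08 23:06 MVP

2020-11-08 23:06 MVP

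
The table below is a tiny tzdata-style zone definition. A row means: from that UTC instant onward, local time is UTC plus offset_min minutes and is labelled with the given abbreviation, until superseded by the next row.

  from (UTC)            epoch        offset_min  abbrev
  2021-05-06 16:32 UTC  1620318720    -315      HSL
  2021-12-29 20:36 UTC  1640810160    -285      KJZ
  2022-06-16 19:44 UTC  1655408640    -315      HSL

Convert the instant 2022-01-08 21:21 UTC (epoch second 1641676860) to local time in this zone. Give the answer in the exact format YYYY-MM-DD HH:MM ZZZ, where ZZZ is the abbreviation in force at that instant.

Query: 2022-01-08 21:21 UTC
Rule 2/3 (KJZ, -04:45): 2021-12-29 20:36 UTC ≤ query < 2022-06-16 19:44 UTC
21·60 + 21 - 285 = 996 min
996 = 0·1440 + 996; 996 = 16·60 + 36 → 16:36, same day
→ 2022-01-08 16:36 KJZ

2022-01-08 16:36 KJZ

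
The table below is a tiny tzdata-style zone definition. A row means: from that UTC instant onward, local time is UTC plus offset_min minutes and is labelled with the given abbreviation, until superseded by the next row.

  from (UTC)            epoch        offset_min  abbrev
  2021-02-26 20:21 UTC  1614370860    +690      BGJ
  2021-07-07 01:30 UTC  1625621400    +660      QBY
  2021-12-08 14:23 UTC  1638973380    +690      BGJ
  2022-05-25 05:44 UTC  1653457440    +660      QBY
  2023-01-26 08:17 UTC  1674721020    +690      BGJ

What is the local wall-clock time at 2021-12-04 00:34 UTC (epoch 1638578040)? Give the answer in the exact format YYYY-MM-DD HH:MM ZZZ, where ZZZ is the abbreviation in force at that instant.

Query: 2021-12-04 00:34 UTC
Rule 2/5 (QBY, +11:00): 2021-07-07 01:30 UTC ≤ query < 2021-12-08 14:23 UTC
0·60 + 34 + 660 = 694 min
694 = 0·1440 + 694; 694 = 11·60 + 34 → 11:34, same day
→ 2021-12-04 11:34 QBY

2021-12-04 11:34 QBY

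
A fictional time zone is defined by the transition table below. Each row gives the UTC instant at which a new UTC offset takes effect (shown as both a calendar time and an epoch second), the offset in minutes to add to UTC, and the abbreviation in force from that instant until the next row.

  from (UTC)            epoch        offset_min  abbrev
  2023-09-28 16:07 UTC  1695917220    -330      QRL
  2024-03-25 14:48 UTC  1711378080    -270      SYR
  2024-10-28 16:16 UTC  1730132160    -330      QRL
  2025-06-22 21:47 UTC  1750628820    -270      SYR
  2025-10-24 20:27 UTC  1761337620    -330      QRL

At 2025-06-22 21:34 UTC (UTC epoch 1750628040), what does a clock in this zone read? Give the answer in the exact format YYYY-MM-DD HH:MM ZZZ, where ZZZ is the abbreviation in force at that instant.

2025-06-22 16:04 QRL

Query: 2025-06-22 21:34 UTC
Rule 3/5 (QRL, -05:30): 2024-10-28 16:16 UTC ≤ query < 2025-06-22 21:47 UTC
21·60 + 34 - 330 = 964 min
964 = 0·1440 + 964; 964 = 16·60 + 4 → 16:04, same day
→ 2025-06-22 16:04 QRL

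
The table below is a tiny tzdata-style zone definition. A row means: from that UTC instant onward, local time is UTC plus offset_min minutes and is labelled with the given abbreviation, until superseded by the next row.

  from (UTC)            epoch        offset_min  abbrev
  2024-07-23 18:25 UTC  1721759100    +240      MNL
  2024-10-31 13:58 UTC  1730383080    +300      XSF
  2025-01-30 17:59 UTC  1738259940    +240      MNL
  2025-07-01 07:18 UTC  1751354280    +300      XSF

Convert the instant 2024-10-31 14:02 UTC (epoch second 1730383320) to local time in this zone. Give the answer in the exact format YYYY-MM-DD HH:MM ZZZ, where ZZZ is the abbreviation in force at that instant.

2024-10-31 19:02 XSF

Query: 2024-10-31 14:02 UTC
Rule 2/4 (XSF, +05:00): 2024-10-31 13:58 UTC ≤ query < 2025-01-30 17:59 UTC
14·60 + 2 + 300 = 1142 min
1142 = 0·1440 + 1142; 1142 = 19·60 + 2 → 19:02, same day
→ 2024-10-31 19:02 XSF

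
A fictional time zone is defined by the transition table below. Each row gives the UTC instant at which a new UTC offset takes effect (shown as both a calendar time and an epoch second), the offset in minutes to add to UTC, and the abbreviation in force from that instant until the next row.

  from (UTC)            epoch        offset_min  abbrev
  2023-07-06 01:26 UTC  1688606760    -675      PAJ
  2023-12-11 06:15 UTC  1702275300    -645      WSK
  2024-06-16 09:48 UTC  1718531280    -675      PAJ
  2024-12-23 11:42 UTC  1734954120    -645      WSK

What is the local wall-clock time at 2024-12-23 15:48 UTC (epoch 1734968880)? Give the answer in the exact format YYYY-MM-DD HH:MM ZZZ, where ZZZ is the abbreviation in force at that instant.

Query: 2024-12-23 15:48 UTC
Rule 4/4 (WSK, -10:45): 2024-12-23 11:42 UTC ≤ query < +∞
15·60 + 48 - 645 = 303 min
303 = 0·1440 + 303; 303 = 5·60 + 3 → 05:03, same day
→ 2024-12-23 05:03 WSK

2024-12-23 05:03 WSK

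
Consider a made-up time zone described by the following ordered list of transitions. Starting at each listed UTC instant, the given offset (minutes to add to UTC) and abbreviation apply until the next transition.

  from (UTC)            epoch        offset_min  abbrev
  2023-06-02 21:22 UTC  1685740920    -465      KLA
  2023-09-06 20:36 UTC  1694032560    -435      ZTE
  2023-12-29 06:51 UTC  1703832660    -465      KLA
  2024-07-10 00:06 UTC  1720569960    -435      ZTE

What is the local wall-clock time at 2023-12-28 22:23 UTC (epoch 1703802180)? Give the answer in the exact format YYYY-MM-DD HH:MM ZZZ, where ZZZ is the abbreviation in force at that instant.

2023-12-28 15:08 ZTE

Query: 2023-12-28 22:23 UTC
Rule 2/4 (ZTE, -07:15): 2023-09-06 20:36 UTC ≤ query < 2023-12-29 06:51 UTC
22·60 + 23 - 435 = 908 min
908 = 0·1440 + 908; 908 = 15·60 + 8 → 15:08, same day
→ 2023-12-28 15:08 ZTE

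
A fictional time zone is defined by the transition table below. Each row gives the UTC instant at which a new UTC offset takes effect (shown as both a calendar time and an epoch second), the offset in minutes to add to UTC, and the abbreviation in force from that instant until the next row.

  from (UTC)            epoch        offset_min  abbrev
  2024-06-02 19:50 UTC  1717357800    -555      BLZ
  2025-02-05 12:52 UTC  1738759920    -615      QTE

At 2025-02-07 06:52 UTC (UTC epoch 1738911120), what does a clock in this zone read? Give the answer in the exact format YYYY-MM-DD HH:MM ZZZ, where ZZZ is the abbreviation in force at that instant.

2025-02-06 20:37 QTE

Query: 2025-02-07 06:52 UTC
Rule 2/2 (QTE, -10:15): 2025-02-05 12:52 UTC ≤ query < +∞
6·60 + 52 - 615 = -203 min
-203 = -1·1440 + 1237; 1237 = 20·60 + 37 → 20:37, 2025-02-07 - 1 day = 2025-02-06
→ 2025-02-06 20:37 QTE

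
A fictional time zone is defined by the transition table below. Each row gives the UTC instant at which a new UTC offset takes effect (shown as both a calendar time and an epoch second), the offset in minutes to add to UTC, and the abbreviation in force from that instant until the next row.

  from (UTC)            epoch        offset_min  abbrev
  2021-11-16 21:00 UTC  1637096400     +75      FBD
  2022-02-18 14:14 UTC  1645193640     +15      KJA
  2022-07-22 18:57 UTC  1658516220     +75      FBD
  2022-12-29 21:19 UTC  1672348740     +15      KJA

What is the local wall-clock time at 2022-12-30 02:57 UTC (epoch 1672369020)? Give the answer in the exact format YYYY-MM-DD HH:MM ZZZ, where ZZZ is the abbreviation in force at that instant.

2022-12-30 03:12 KJA

Query: 2022-12-30 02:57 UTC
Rule 4/4 (KJA, +00:15): 2022-12-29 21:19 UTC ≤ query < +∞
2·60 + 57 + 15 = 192 min
192 = 0·1440 + 192; 192 = 3·60 + 12 → 03:12, same day
→ 2022-12-30 03:12 KJA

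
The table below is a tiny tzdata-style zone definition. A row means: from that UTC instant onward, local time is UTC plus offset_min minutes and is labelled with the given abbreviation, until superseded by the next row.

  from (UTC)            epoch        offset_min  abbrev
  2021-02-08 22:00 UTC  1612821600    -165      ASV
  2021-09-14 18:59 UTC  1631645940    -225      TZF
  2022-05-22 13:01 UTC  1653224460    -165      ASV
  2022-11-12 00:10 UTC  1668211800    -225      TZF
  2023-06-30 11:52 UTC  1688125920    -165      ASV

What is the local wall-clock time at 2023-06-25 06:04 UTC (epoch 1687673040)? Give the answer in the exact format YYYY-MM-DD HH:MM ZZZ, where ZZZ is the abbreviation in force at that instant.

Query: 2023-06-25 06:04 UTC
Rule 4/5 (TZF, -03:45): 2022-11-12 00:10 UTC ≤ query < 2023-06-30 11:52 UTC
6·60 + 4 - 225 = 139 min
139 = 0·1440 + 139; 139 = 2·60 + 19 → 02:19, same day
→ 2023-06-25 02:19 TZF

2023-06-25 02:19 TZF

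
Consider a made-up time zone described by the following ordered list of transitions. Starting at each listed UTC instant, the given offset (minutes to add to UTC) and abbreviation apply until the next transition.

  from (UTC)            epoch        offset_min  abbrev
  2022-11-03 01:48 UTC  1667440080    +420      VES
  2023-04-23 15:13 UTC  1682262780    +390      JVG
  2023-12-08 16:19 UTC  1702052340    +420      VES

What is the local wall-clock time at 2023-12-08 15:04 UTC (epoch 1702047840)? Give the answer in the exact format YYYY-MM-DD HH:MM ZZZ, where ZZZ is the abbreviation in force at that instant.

2023-12-08 21:34 JVG

Query: 2023-12-08 15:04 UTC
Rule 2/3 (JVG, +06:30): 2023-04-23 15:13 UTC ≤ query < 2023-12-08 16:19 UTC
15·60 + 4 + 390 = 1294 min
1294 = 0·1440 + 1294; 1294 = 21·60 + 34 → 21:34, same day
→ 2023-12-08 21:34 JVG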